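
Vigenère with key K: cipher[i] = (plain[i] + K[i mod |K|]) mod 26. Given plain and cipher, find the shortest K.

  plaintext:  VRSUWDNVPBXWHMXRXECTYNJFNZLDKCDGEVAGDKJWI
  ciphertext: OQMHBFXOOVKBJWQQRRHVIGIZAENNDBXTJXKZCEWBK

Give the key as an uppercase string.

TZUNFCK

  i= 0: O-V = 19 → T
  i= 1: Q-R = 25 → Z
  i= 2: M-S = 20 → U
  i= 3: H-U = 13 → N
  i= 4: B-W =  5 → F
  i= 5: F-D =  2 → C
  i= 6: X-N = 10 → K
  i= 7: O-V = 19 → T
  i= 8: O-P = 25 → Z
  i= 9: V-B = 20 → U
  i=10: K-X = 13 → N
  i=11: B-W =  5 → F
  i=12: J-H =  2 → C
  i=13: W-M = 10 → K
  i=14: Q-X = 19 → T
  i=15: Q-R = 25 → Z
  i=16: R-X = 20 → U
  i=17: R-E = 13 → N
  i=18: H-C =  5 → F
  i=19: V-T =  2 → C
  i=20: I-Y = 10 → K
  i=21: G-N = 19 → T
  i=22: I-J = 25 → Z
  i=23: Z-F = 20 → U
  i=24: A-N = 13 → N
  i=25: E-Z =  5 → F
  i=26: N-L =  2 → C
  i=27: N-D = 10 → K
  i=28: D-K = 19 → T
  i=29: B-C = 25 → Z
  i=30: X-D = 20 → U
  i=31: T-G = 13 → N
  i=32: J-E =  5 → F
  i=33: X-V =  2 → C
  i=34: K-A = 10 → K
  i=35: Z-G = 19 → T
  i=36: C-D = 25 → Z
  i=37: E-K = 20 → U
  i=38: W-J = 13 → N
  i=39: B-W =  5 → F
  i=40: K-I =  2 → C
  shifts repeat with period 7: TZUNFCK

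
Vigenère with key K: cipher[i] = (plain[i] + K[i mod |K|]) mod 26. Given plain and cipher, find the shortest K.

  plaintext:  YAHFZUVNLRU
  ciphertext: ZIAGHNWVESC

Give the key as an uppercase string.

  i= 0: Z-Y =  1 → B
  i= 1: I-A =  8 → I
  i= 2: A-H = 19 → T
  i= 3: G-F =  1 → B
  i= 4: H-Z =  8 → I
  i= 5: N-U = 19 → T
  i= 6: W-V =  1 → B
  i= 7: V-N =  8 → I
  i= 8: E-L = 19 → T
  i= 9: S-R =  1 → B
  i=10: C-U =  8 → I
  shifts repeat with period 3: BIT

BIT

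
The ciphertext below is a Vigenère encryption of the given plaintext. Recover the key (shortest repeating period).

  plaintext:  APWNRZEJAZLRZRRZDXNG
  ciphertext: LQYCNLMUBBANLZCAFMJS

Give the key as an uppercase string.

LBCPWMI

  i= 0: L-A = 11 → L
  i= 1: Q-P =  1 → B
  i= 2: Y-W =  2 → C
  i= 3: C-N = 15 → P
  i= 4: N-R = 22 → W
  i= 5: L-Z = 12 → M
  i= 6: M-E =  8 → I
  i= 7: U-J = 11 → L
  i= 8: B-A =  1 → B
  i= 9: B-Z =  2 → C
  i=10: A-L = 15 → P
  i=11: N-R = 22 → W
  i=12: L-Z = 12 → M
  i=13: Z-R =  8 → I
  i=14: C-R = 11 → L
  i=15: A-Z =  1 → B
  i=16: F-D =  2 → C
  i=17: M-X = 15 → P
  i=18: J-N = 22 → W
  i=19: S-G = 12 → M
  shifts repeat with period 7: LBCPWMI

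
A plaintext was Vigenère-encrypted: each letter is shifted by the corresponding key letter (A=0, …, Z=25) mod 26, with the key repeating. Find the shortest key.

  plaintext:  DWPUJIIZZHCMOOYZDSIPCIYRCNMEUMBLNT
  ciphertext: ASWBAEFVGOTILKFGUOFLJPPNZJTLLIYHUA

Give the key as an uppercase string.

XWHHRW

  i= 0: A-D = 23 → X
  i= 1: S-W = 22 → W
  i= 2: W-P =  7 → H
  i= 3: B-U =  7 → H
  i= 4: A-J = 17 → R
  i= 5: E-I = 22 → W
  i= 6: F-I = 23 → X
  i= 7: V-Z = 22 → W
  i= 8: G-Z =  7 → H
  i= 9: O-H =  7 → H
  i=10: T-C = 17 → R
  i=11: I-M = 22 → W
  i=12: L-O = 23 → X
  i=13: K-O = 22 → W
  i=14: F-Y =  7 → H
  i=15: G-Z =  7 → H
  i=16: U-D = 17 → R
  i=17: O-S = 22 → W
  i=18: F-I = 23 → X
  i=19: L-P = 22 → W
  i=20: J-C =  7 → H
  i=21: P-I =  7 → H
  i=22: P-Y = 17 → R
  i=23: N-R = 22 → W
  i=24: Z-C = 23 → X
  i=25: J-N = 22 → W
  i=26: T-M =  7 → H
  i=27: L-E =  7 → H
  i=28: L-U = 17 → R
  i=29: I-M = 22 → W
  i=30: Y-B = 23 → X
  i=31: H-L = 22 → W
  i=32: U-N =  7 → H
  i=33: A-T =  7 → H
  shifts repeat with period 6: XWHHRW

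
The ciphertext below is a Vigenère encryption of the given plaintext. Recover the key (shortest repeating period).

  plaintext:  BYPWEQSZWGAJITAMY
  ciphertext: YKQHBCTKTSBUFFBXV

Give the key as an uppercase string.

XMBL

  i= 0: Y-B = 23 → X
  i= 1: K-Y = 12 → M
  i= 2: Q-P =  1 → B
  i= 3: H-W = 11 → L
  i= 4: B-E = 23 → X
  i= 5: C-Q = 12 → M
  i= 6: T-S =  1 → B
  i= 7: K-Z = 11 → L
  i= 8: T-W = 23 → X
  i= 9: S-G = 12 → M
  i=10: B-A =  1 → B
  i=11: U-J = 11 → L
  i=12: F-I = 23 → X
  i=13: F-T = 12 → M
  i=14: B-A =  1 → B
  i=15: X-M = 11 → L
  i=16: V-Y = 23 → X
  shifts repeat with period 4: XMBL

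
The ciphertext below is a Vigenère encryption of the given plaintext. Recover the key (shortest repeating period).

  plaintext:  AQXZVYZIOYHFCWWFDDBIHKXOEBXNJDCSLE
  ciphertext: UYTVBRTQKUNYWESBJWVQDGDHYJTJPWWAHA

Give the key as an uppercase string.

UIWWGT

  i= 0: U-A = 20 → U
  i= 1: Y-Q =  8 → I
  i= 2: T-X = 22 → W
  i= 3: V-Z = 22 → W
  i= 4: B-V =  6 → G
  i= 5: R-Y = 19 → T
  i= 6: T-Z = 20 → U
  i= 7: Q-I =  8 → I
  i= 8: K-O = 22 → W
  i= 9: U-Y = 22 → W
  i=10: N-H =  6 → G
  i=11: Y-F = 19 → T
  i=12: W-C = 20 → U
  i=13: E-W =  8 → I
  i=14: S-W = 22 → W
  i=15: B-F = 22 → W
  i=16: J-D =  6 → G
  i=17: W-D = 19 → T
  i=18: V-B = 20 → U
  i=19: Q-I =  8 → I
  i=20: D-H = 22 → W
  i=21: G-K = 22 → W
  i=22: D-X =  6 → G
  i=23: H-O = 19 → T
  i=24: Y-E = 20 → U
  i=25: J-B =  8 → I
  i=26: T-X = 22 → W
  i=27: J-N = 22 → W
  i=28: P-J =  6 → G
  i=29: W-D = 19 → T
  i=30: W-C = 20 → U
  i=31: A-S =  8 → I
  i=32: H-L = 22 → W
  i=33: A-E = 22 → W
  shifts repeat with period 6: UIWWGT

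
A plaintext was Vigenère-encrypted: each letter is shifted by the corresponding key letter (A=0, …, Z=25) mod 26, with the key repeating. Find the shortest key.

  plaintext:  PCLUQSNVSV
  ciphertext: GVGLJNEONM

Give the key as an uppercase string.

RTV

  i= 0: G-P = 17 → R
  i= 1: V-C = 19 → T
  i= 2: G-L = 21 → V
  i= 3: L-U = 17 → R
  i= 4: J-Q = 19 → T
  i= 5: N-S = 21 → V
  i= 6: E-N = 17 → R
  i= 7: O-V = 19 → T
  i= 8: N-S = 21 → V
  i= 9: M-V = 17 → R
  shifts repeat with period 3: RTV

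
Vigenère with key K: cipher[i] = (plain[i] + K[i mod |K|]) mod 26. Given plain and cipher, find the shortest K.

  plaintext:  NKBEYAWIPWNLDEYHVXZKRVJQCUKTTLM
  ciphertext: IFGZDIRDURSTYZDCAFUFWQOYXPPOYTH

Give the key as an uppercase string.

  i= 0: I-N = 21 → V
  i= 1: F-K = 21 → V
  i= 2: G-B =  5 → F
  i= 3: Z-E = 21 → V
  i= 4: D-Y =  5 → F
  i= 5: I-A =  8 → I
  i= 6: R-W = 21 → V
  i= 7: D-I = 21 → V
  i= 8: U-P =  5 → F
  i= 9: R-W = 21 → V
  i=10: S-N =  5 → F
  i=11: T-L =  8 → I
  i=12: Y-D = 21 → V
  i=13: Z-E = 21 → V
  i=14: D-Y =  5 → F
  i=15: C-H = 21 → V
  i=16: A-V =  5 → F
  i=17: F-X =  8 → I
  i=18: U-Z = 21 → V
  i=19: F-K = 21 → V
  i=20: W-R =  5 → F
  i=21: Q-V = 21 → V
  i=22: O-J =  5 → F
  i=23: Y-Q =  8 → I
  i=24: X-C = 21 → V
  i=25: P-U = 21 → V
  i=26: P-K =  5 → F
  i=27: O-T = 21 → V
  i=28: Y-T =  5 → F
  i=29: T-L =  8 → I
  i=30: H-M = 21 → V
  shifts repeat with period 6: VVFVFI

VVFVFI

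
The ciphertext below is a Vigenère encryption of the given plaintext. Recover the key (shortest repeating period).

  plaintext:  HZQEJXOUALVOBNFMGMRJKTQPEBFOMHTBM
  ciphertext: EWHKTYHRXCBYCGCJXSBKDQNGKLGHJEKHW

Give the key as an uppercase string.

  i= 0: E-H = 23 → X
  i= 1: W-Z = 23 → X
  i= 2: H-Q = 17 → R
  i= 3: K-E =  6 → G
  i= 4: T-J = 10 → K
  i= 5: Y-X =  1 → B
  i= 6: H-O = 19 → T
  i= 7: R-U = 23 → X
  i= 8: X-A = 23 → X
  i= 9: C-L = 17 → R
  i=10: B-V =  6 → G
  i=11: Y-O = 10 → K
  i=12: C-B =  1 → B
  i=13: G-N = 19 → T
  i=14: C-F = 23 → X
  i=15: J-M = 23 → X
  i=16: X-G = 17 → R
  i=17: S-M =  6 → G
  i=18: B-R = 10 → K
  i=19: K-J =  1 → B
  i=20: D-K = 19 → T
  i=21: Q-T = 23 → X
  i=22: N-Q = 23 → X
  i=23: G-P = 17 → R
  i=24: K-E =  6 → G
  i=25: L-B = 10 → K
  i=26: G-F =  1 → B
  i=27: H-O = 19 → T
  i=28: J-M = 23 → X
  i=29: E-H = 23 → X
  i=30: K-T = 17 → R
  i=31: H-B =  6 → G
  i=32: W-M = 10 → K
  shifts repeat with period 7: XXRGKBT

XXRGKBT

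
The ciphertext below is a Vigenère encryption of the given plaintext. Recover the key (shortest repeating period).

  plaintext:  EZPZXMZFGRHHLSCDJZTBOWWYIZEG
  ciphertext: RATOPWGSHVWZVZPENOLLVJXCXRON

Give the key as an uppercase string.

  i= 0: R-E = 13 → N
  i= 1: A-Z =  1 → B
  i= 2: T-P =  4 → E
  i= 3: O-Z = 15 → P
  i= 4: P-X = 18 → S
  i= 5: W-M = 10 → K
  i= 6: G-Z =  7 → H
  i= 7: S-F = 13 → N
  i= 8: H-G =  1 → B
  i= 9: V-R =  4 → E
  i=10: W-H = 15 → P
  i=11: Z-H = 18 → S
  i=12: V-L = 10 → K
  i=13: Z-S =  7 → H
  i=14: P-C = 13 → N
  i=15: E-D =  1 → B
  i=16: N-J =  4 → E
  i=17: O-Z = 15 → P
  i=18: L-T = 18 → S
  i=19: L-B = 10 → K
  i=20: V-O =  7 → H
  i=21: J-W = 13 → N
  i=22: X-W =  1 → B
  i=23: C-Y =  4 → E
  i=24: X-I = 15 → P
  i=25: R-Z = 18 → S
  i=26: O-E = 10 → K
  i=27: N-G =  7 → H
  shifts repeat with period 7: NBEPSKH

NBEPSKH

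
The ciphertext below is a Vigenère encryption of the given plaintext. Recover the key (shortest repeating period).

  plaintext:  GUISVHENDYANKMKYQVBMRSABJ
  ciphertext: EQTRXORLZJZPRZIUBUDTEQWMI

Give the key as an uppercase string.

YWLZCHN

  i= 0: E-G = 24 → Y
  i= 1: Q-U = 22 → W
  i= 2: T-I = 11 → L
  i= 3: R-S = 25 → Z
  i= 4: X-V =  2 → C
  i= 5: O-H =  7 → H
  i= 6: R-E = 13 → N
  i= 7: L-N = 24 → Y
  i= 8: Z-D = 22 → W
  i= 9: J-Y = 11 → L
  i=10: Z-A = 25 → Z
  i=11: P-N =  2 → C
  i=12: R-K =  7 → H
  i=13: Z-M = 13 → N
  i=14: I-K = 24 → Y
  i=15: U-Y = 22 → W
  i=16: B-Q = 11 → L
  i=17: U-V = 25 → Z
  i=18: D-B =  2 → C
  i=19: T-M =  7 → H
  i=20: E-R = 13 → N
  i=21: Q-S = 24 → Y
  i=22: W-A = 22 → W
  i=23: M-B = 11 → L
  i=24: I-J = 25 → Z
  shifts repeat with period 7: YWLZCHN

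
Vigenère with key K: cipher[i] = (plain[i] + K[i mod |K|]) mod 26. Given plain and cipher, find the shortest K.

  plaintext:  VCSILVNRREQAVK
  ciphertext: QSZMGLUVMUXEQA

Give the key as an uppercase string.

VQHE

  i= 0: Q-V = 21 → V
  i= 1: S-C = 16 → Q
  i= 2: Z-S =  7 → H
  i= 3: M-I =  4 → E
  i= 4: G-L = 21 → V
  i= 5: L-V = 16 → Q
  i= 6: U-N =  7 → H
  i= 7: V-R =  4 → E
  i= 8: M-R = 21 → V
  i= 9: U-E = 16 → Q
  i=10: X-Q =  7 → H
  i=11: E-A =  4 → E
  i=12: Q-V = 21 → V
  i=13: A-K = 16 → Q
  shifts repeat with period 4: VQHE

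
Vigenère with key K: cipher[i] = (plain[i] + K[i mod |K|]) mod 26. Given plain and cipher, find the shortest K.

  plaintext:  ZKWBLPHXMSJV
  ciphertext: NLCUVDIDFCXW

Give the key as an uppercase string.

  i= 0: N-Z = 14 → O
  i= 1: L-K =  1 → B
  i= 2: C-W =  6 → G
  i= 3: U-B = 19 → T
  i= 4: V-L = 10 → K
  i= 5: D-P = 14 → O
  i= 6: I-H =  1 → B
  i= 7: D-X =  6 → G
  i= 8: F-M = 19 → T
  i= 9: C-S = 10 → K
  i=10: X-J = 14 → O
  i=11: W-V =  1 → B
  shifts repeat with period 5: OBGTK

OBGTK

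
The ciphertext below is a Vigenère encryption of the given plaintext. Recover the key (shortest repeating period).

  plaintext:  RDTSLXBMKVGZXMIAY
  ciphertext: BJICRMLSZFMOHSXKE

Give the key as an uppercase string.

KGP

  i= 0: B-R = 10 → K
  i= 1: J-D =  6 → G
  i= 2: I-T = 15 → P
  i= 3: C-S = 10 → K
  i= 4: R-L =  6 → G
  i= 5: M-X = 15 → P
  i= 6: L-B = 10 → K
  i= 7: S-M =  6 → G
  i= 8: Z-K = 15 → P
  i= 9: F-V = 10 → K
  i=10: M-G =  6 → G
  i=11: O-Z = 15 → P
  i=12: H-X = 10 → K
  i=13: S-M =  6 → G
  i=14: X-I = 15 → P
  i=15: K-A = 10 → K
  i=16: E-Y =  6 → G
  shifts repeat with period 3: KGP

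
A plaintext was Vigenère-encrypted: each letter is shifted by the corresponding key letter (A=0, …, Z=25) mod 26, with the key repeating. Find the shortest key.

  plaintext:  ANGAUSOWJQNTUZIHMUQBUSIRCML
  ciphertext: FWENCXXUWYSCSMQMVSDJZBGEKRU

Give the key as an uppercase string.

  i= 0: F-A =  5 → F
  i= 1: W-N =  9 → J
  i= 2: E-G = 24 → Y
  i= 3: N-A = 13 → N
  i= 4: C-U =  8 → I
  i= 5: X-S =  5 → F
  i= 6: X-O =  9 → J
  i= 7: U-W = 24 → Y
  i= 8: W-J = 13 → N
  i= 9: Y-Q =  8 → I
  i=10: S-N =  5 → F
  i=11: C-T =  9 → J
  i=12: S-U = 24 → Y
  i=13: M-Z = 13 → N
  i=14: Q-I =  8 → I
  i=15: M-H =  5 → F
  i=16: V-M =  9 → J
  i=17: S-U = 24 → Y
  i=18: D-Q = 13 → N
  i=19: J-B =  8 → I
  i=20: Z-U =  5 → F
  i=21: B-S =  9 → J
  i=22: G-I = 24 → Y
  i=23: E-R = 13 → N
  i=24: K-C =  8 → I
  i=25: R-M =  5 → F
  i=26: U-L =  9 → J
  shifts repeat with period 5: FJYNI

FJYNI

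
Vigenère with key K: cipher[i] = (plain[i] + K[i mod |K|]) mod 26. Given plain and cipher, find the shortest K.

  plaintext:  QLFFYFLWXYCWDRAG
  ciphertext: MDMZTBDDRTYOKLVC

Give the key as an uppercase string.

  i= 0: M-Q = 22 → W
  i= 1: D-L = 18 → S
  i= 2: M-F =  7 → H
  i= 3: Z-F = 20 → U
  i= 4: T-Y = 21 → V
  i= 5: B-F = 22 → W
  i= 6: D-L = 18 → S
  i= 7: D-W =  7 → H
  i= 8: R-X = 20 → U
  i= 9: T-Y = 21 → V
  i=10: Y-C = 22 → W
  i=11: O-W = 18 → S
  i=12: K-D =  7 → H
  i=13: L-R = 20 → U
  i=14: V-A = 21 → V
  i=15: C-G = 22 → W
  shifts repeat with period 5: WSHUV

WSHUV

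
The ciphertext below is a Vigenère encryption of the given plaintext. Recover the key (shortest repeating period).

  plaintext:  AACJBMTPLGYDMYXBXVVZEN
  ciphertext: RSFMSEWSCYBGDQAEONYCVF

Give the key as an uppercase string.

  i= 0: R-A = 17 → R
  i= 1: S-A = 18 → S
  i= 2: F-C =  3 → D
  i= 3: M-J =  3 → D
  i= 4: S-B = 17 → R
  i= 5: E-M = 18 → S
  i= 6: W-T =  3 → D
  i= 7: S-P =  3 → D
  i= 8: C-L = 17 → R
  i= 9: Y-G = 18 → S
  i=10: B-Y =  3 → D
  i=11: G-D =  3 → D
  i=12: D-M = 17 → R
  i=13: Q-Y = 18 → S
  i=14: A-X =  3 → D
  i=15: E-B =  3 → D
  i=16: O-X = 17 → R
  i=17: N-V = 18 → S
  i=18: Y-V =  3 → D
  i=19: C-Z =  3 → D
  i=20: V-E = 17 → R
  i=21: F-N = 18 → S
  shifts repeat with period 4: RSDD

RSDD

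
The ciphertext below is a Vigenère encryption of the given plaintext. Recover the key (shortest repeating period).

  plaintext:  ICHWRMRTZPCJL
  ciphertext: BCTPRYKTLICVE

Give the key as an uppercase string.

  i= 0: B-I = 19 → T
  i= 1: C-C =  0 → A
  i= 2: T-H = 12 → M
  i= 3: P-W = 19 → T
  i= 4: R-R =  0 → A
  i= 5: Y-M = 12 → M
  i= 6: K-R = 19 → T
  i= 7: T-T =  0 → A
  i= 8: L-Z = 12 → M
  i= 9: I-P = 19 → T
  i=10: C-C =  0 → A
  i=11: V-J = 12 → M
  i=12: E-L = 19 → T
  shifts repeat with period 3: TAM

TAM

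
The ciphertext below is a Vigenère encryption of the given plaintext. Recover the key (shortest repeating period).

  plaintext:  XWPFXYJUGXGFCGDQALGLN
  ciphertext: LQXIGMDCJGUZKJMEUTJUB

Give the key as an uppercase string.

  i= 0: L-X = 14 → O
  i= 1: Q-W = 20 → U
  i= 2: X-P =  8 → I
  i= 3: I-F =  3 → D
  i= 4: G-X =  9 → J
  i= 5: M-Y = 14 → O
  i= 6: D-J = 20 → U
  i= 7: C-U =  8 → I
  i= 8: J-G =  3 → D
  i= 9: G-X =  9 → J
  i=10: U-G = 14 → O
  i=11: Z-F = 20 → U
  i=12: K-C =  8 → I
  i=13: J-G =  3 → D
  i=14: M-D =  9 → J
  i=15: E-Q = 14 → O
  i=16: U-A = 20 → U
  i=17: T-L =  8 → I
  i=18: J-G =  3 → D
  i=19: U-L =  9 → J
  i=20: B-N = 14 → O
  shifts repeat with period 5: OUIDJ

OUIDJ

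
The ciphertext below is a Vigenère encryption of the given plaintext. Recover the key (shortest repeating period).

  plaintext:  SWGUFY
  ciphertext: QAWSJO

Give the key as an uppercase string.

YEQ

  i= 0: Q-S = 24 → Y
  i= 1: A-W =  4 → E
  i= 2: W-G = 16 → Q
  i= 3: S-U = 24 → Y
  i= 4: J-F =  4 → E
  i= 5: O-Y = 16 → Q
  shifts repeat with period 3: YEQ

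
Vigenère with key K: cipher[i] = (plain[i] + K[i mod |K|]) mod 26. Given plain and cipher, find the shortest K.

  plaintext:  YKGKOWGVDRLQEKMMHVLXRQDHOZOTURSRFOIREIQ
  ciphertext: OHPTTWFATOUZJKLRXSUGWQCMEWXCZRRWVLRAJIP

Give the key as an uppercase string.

QXJJFAZF

  i= 0: O-Y = 16 → Q
  i= 1: H-K = 23 → X
  i= 2: P-G =  9 → J
  i= 3: T-K =  9 → J
  i= 4: T-O =  5 → F
  i= 5: W-W =  0 → A
  i= 6: F-G = 25 → Z
  i= 7: A-V =  5 → F
  i= 8: T-D = 16 → Q
  i= 9: O-R = 23 → X
  i=10: U-L =  9 → J
  i=11: Z-Q =  9 → J
  i=12: J-E =  5 → F
  i=13: K-K =  0 → A
  i=14: L-M = 25 → Z
  i=15: R-M =  5 → F
  i=16: X-H = 16 → Q
  i=17: S-V = 23 → X
  i=18: U-L =  9 → J
  i=19: G-X =  9 → J
  i=20: W-R =  5 → F
  i=21: Q-Q =  0 → A
  i=22: C-D = 25 → Z
  i=23: M-H =  5 → F
  i=24: E-O = 16 → Q
  i=25: W-Z = 23 → X
  i=26: X-O =  9 → J
  i=27: C-T =  9 → J
  i=28: Z-U =  5 → F
  i=29: R-R =  0 → A
  i=30: R-S = 25 → Z
  i=31: W-R =  5 → F
  i=32: V-F = 16 → Q
  i=33: L-O = 23 → X
  i=34: R-I =  9 → J
  i=35: A-R =  9 → J
  i=36: J-E =  5 → F
  i=37: I-I =  0 → A
  i=38: P-Q = 25 → Z
  shifts repeat with period 8: QXJJFAZF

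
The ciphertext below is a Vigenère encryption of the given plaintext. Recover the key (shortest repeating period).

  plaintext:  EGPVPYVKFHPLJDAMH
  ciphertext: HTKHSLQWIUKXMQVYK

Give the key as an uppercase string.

DNVM

  i= 0: H-E =  3 → D
  i= 1: T-G = 13 → N
  i= 2: K-P = 21 → V
  i= 3: H-V = 12 → M
  i= 4: S-P =  3 → D
  i= 5: L-Y = 13 → N
  i= 6: Q-V = 21 → V
  i= 7: W-K = 12 → M
  i= 8: I-F =  3 → D
  i= 9: U-H = 13 → N
  i=10: K-P = 21 → V
  i=11: X-L = 12 → M
  i=12: M-J =  3 → D
  i=13: Q-D = 13 → N
  i=14: V-A = 21 → V
  i=15: Y-M = 12 → M
  i=16: K-H =  3 → D
  shifts repeat with period 4: DNVM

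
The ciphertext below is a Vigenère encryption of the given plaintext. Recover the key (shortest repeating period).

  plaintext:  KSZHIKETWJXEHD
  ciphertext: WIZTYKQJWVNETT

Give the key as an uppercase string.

MQA

  i= 0: W-K = 12 → M
  i= 1: I-S = 16 → Q
  i= 2: Z-Z =  0 → A
  i= 3: T-H = 12 → M
  i= 4: Y-I = 16 → Q
  i= 5: K-K =  0 → A
  i= 6: Q-E = 12 → M
  i= 7: J-T = 16 → Q
  i= 8: W-W =  0 → A
  i= 9: V-J = 12 → M
  i=10: N-X = 16 → Q
  i=11: E-E =  0 → A
  i=12: T-H = 12 → M
  i=13: T-D = 16 → Q
  shifts repeat with period 3: MQA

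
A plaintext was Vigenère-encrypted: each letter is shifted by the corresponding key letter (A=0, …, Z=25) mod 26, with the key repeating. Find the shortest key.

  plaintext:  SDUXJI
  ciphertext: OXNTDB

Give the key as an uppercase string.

  i= 0: O-S = 22 → W
  i= 1: X-D = 20 → U
  i= 2: N-U = 19 → T
  i= 3: T-X = 22 → W
  i= 4: D-J = 20 → U
  i= 5: B-I = 19 → T
  shifts repeat with period 3: WUT

WUT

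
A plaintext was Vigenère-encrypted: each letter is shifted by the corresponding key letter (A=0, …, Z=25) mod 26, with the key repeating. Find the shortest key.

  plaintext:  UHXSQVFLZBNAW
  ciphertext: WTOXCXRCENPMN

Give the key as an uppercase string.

CMRFM

  i= 0: W-U =  2 → C
  i= 1: T-H = 12 → M
  i= 2: O-X = 17 → R
  i= 3: X-S =  5 → F
  i= 4: C-Q = 12 → M
  i= 5: X-V =  2 → C
  i= 6: R-F = 12 → M
  i= 7: C-L = 17 → R
  i= 8: E-Z =  5 → F
  i= 9: N-B = 12 → M
  i=10: P-N =  2 → C
  i=11: M-A = 12 → M
  i=12: N-W = 17 → R
  shifts repeat with period 5: CMRFM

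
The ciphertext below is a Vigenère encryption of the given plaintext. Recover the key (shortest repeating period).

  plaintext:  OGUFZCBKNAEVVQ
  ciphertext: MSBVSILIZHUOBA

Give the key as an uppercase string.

YMHQTGK

  i= 0: M-O = 24 → Y
  i= 1: S-G = 12 → M
  i= 2: B-U =  7 → H
  i= 3: V-F = 16 → Q
  i= 4: S-Z = 19 → T
  i= 5: I-C =  6 → G
  i= 6: L-B = 10 → K
  i= 7: I-K = 24 → Y
  i= 8: Z-N = 12 → M
  i= 9: H-A =  7 → H
  i=10: U-E = 16 → Q
  i=11: O-V = 19 → T
  i=12: B-V =  6 → G
  i=13: A-Q = 10 → K
  shifts repeat with period 7: YMHQTGK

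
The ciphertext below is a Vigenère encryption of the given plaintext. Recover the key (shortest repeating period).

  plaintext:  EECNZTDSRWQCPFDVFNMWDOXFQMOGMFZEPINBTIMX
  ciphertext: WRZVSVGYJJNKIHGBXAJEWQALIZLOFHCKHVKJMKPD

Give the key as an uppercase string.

  i= 0: W-E = 18 → S
  i= 1: R-E = 13 → N
  i= 2: Z-C = 23 → X
  i= 3: V-N =  8 → I
  i= 4: S-Z = 19 → T
  i= 5: V-T =  2 → C
  i= 6: G-D =  3 → D
  i= 7: Y-S =  6 → G
  i= 8: J-R = 18 → S
  i= 9: J-W = 13 → N
  i=10: N-Q = 23 → X
  i=11: K-C =  8 → I
  i=12: I-P = 19 → T
  i=13: H-F =  2 → C
  i=14: G-D =  3 → D
  i=15: B-V =  6 → G
  i=16: X-F = 18 → S
  i=17: A-N = 13 → N
  i=18: J-M = 23 → X
  i=19: E-W =  8 → I
  i=20: W-D = 19 → T
  i=21: Q-O =  2 → C
  i=22: A-X =  3 → D
  i=23: L-F =  6 → G
  i=24: I-Q = 18 → S
  i=25: Z-M = 13 → N
  i=26: L-O = 23 → X
  i=27: O-G =  8 → I
  i=28: F-M = 19 → T
  i=29: H-F =  2 → C
  i=30: C-Z =  3 → D
  i=31: K-E =  6 → G
  i=32: H-P = 18 → S
  i=33: V-I = 13 → N
  i=34: K-N = 23 → X
  i=35: J-B =  8 → I
  i=36: M-T = 19 → T
  i=37: K-I =  2 → C
  i=38: P-M =  3 → D
  i=39: D-X =  6 → G
  shifts repeat with period 8: SNXITCDG

SNXITCDG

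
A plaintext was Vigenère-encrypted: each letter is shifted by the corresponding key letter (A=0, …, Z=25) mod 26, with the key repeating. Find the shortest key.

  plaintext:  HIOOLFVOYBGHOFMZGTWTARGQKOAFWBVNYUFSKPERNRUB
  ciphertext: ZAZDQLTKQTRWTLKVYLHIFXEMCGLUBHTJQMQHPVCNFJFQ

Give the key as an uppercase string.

SSLPFGYW

  i= 0: Z-H = 18 → S
  i= 1: A-I = 18 → S
  i= 2: Z-O = 11 → L
  i= 3: D-O = 15 → P
  i= 4: Q-L =  5 → F
  i= 5: L-F =  6 → G
  i= 6: T-V = 24 → Y
  i= 7: K-O = 22 → W
  i= 8: Q-Y = 18 → S
  i= 9: T-B = 18 → S
  i=10: R-G = 11 → L
  i=11: W-H = 15 → P
  i=12: T-O =  5 → F
  i=13: L-F =  6 → G
  i=14: K-M = 24 → Y
  i=15: V-Z = 22 → W
  i=16: Y-G = 18 → S
  i=17: L-T = 18 → S
  i=18: H-W = 11 → L
  i=19: I-T = 15 → P
  i=20: F-A =  5 → F
  i=21: X-R =  6 → G
  i=22: E-G = 24 → Y
  i=23: M-Q = 22 → W
  i=24: C-K = 18 → S
  i=25: G-O = 18 → S
  i=26: L-A = 11 → L
  i=27: U-F = 15 → P
  i=28: B-W =  5 → F
  i=29: H-B =  6 → G
  i=30: T-V = 24 → Y
  i=31: J-N = 22 → W
  i=32: Q-Y = 18 → S
  i=33: M-U = 18 → S
  i=34: Q-F = 11 → L
  i=35: H-S = 15 → P
  i=36: P-K =  5 → F
  i=37: V-P =  6 → G
  i=38: C-E = 24 → Y
  i=39: N-R = 22 → W
  i=40: F-N = 18 → S
  i=41: J-R = 18 → S
  i=42: F-U = 11 → L
  i=43: Q-B = 15 → P
  shifts repeat with period 8: SSLPFGYW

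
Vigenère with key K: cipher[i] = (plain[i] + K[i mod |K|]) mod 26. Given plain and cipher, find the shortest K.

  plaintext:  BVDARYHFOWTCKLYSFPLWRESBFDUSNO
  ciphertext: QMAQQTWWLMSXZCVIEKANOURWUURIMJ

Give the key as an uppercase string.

  i= 0: Q-B = 15 → P
  i= 1: M-V = 17 → R
  i= 2: A-D = 23 → X
  i= 3: Q-A = 16 → Q
  i= 4: Q-R = 25 → Z
  i= 5: T-Y = 21 → V
  i= 6: W-H = 15 → P
  i= 7: W-F = 17 → R
  i= 8: L-O = 23 → X
  i= 9: M-W = 16 → Q
  i=10: S-T = 25 → Z
  i=11: X-C = 21 → V
  i=12: Z-K = 15 → P
  i=13: C-L = 17 → R
  i=14: V-Y = 23 → X
  i=15: I-S = 16 → Q
  i=16: E-F = 25 → Z
  i=17: K-P = 21 → V
  i=18: A-L = 15 → P
  i=19: N-W = 17 → R
  i=20: O-R = 23 → X
  i=21: U-E = 16 → Q
  i=22: R-S = 25 → Z
  i=23: W-B = 21 → V
  i=24: U-F = 15 → P
  i=25: U-D = 17 → R
  i=26: R-U = 23 → X
  i=27: I-S = 16 → Q
  i=28: M-N = 25 → Z
  i=29: J-O = 21 → V
  shifts repeat with period 6: PRXQZV

PRXQZV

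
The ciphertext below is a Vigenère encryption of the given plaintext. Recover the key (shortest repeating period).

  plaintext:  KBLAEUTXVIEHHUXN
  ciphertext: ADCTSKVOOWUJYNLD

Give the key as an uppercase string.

  i= 0: A-K = 16 → Q
  i= 1: D-B =  2 → C
  i= 2: C-L = 17 → R
  i= 3: T-A = 19 → T
  i= 4: S-E = 14 → O
  i= 5: K-U = 16 → Q
  i= 6: V-T =  2 → C
  i= 7: O-X = 17 → R
  i= 8: O-V = 19 → T
  i= 9: W-I = 14 → O
  i=10: U-E = 16 → Q
  i=11: J-H =  2 → C
  i=12: Y-H = 17 → R
  i=13: N-U = 19 → T
  i=14: L-X = 14 → O
  i=15: D-N = 16 → Q
  shifts repeat with period 5: QCRTO

QCRTO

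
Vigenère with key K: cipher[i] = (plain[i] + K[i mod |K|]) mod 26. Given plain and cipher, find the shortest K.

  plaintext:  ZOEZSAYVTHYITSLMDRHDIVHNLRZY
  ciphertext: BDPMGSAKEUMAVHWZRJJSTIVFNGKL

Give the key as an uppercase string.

  i= 0: B-Z =  2 → C
  i= 1: D-O = 15 → P
  i= 2: P-E = 11 → L
  i= 3: M-Z = 13 → N
  i= 4: G-S = 14 → O
  i= 5: S-A = 18 → S
  i= 6: A-Y =  2 → C
  i= 7: K-V = 15 → P
  i= 8: E-T = 11 → L
  i= 9: U-H = 13 → N
  i=10: M-Y = 14 → O
  i=11: A-I = 18 → S
  i=12: V-T =  2 → C
  i=13: H-S = 15 → P
  i=14: W-L = 11 → L
  i=15: Z-M = 13 → N
  i=16: R-D = 14 → O
  i=17: J-R = 18 → S
  i=18: J-H =  2 → C
  i=19: S-D = 15 → P
  i=20: T-I = 11 → L
  i=21: I-V = 13 → N
  i=22: V-H = 14 → O
  i=23: F-N = 18 → S
  i=24: N-L =  2 → C
  i=25: G-R = 15 → P
  i=26: K-Z = 11 → L
  i=27: L-Y = 13 → N
  shifts repeat with period 6: CPLNOS

CPLNOS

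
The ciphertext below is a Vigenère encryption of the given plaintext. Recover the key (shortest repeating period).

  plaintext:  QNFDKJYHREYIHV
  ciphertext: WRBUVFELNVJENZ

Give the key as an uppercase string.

  i= 0: W-Q =  6 → G
  i= 1: R-N =  4 → E
  i= 2: B-F = 22 → W
  i= 3: U-D = 17 → R
  i= 4: V-K = 11 → L
  i= 5: F-J = 22 → W
  i= 6: E-Y =  6 → G
  i= 7: L-H =  4 → E
  i= 8: N-R = 22 → W
  i= 9: V-E = 17 → R
  i=10: J-Y = 11 → L
  i=11: E-I = 22 → W
  i=12: N-H =  6 → G
  i=13: Z-V =  4 → E
  shifts repeat with period 6: GEWRLW

GEWRLW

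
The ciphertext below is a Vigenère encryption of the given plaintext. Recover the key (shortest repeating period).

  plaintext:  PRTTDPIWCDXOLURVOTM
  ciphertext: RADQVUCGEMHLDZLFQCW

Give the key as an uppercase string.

  i= 0: R-P =  2 → C
  i= 1: A-R =  9 → J
  i= 2: D-T = 10 → K
  i= 3: Q-T = 23 → X
  i= 4: V-D = 18 → S
  i= 5: U-P =  5 → F
  i= 6: C-I = 20 → U
  i= 7: G-W = 10 → K
  i= 8: E-C =  2 → C
  i= 9: M-D =  9 → J
  i=10: H-X = 10 → K
  i=11: L-O = 23 → X
  i=12: D-L = 18 → S
  i=13: Z-U =  5 → F
  i=14: L-R = 20 → U
  i=15: F-V = 10 → K
  i=16: Q-O =  2 → C
  i=17: C-T =  9 → J
  i=18: W-M = 10 → K
  shifts repeat with period 8: CJKXSFUK

CJKXSFUK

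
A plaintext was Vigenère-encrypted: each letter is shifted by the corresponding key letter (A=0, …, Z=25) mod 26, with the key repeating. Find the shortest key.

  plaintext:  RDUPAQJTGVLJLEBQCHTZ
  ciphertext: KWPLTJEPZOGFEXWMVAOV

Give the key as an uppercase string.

  i= 0: K-R = 19 → T
  i= 1: W-D = 19 → T
  i= 2: P-U = 21 → V
  i= 3: L-P = 22 → W
  i= 4: T-A = 19 → T
  i= 5: J-Q = 19 → T
  i= 6: E-J = 21 → V
  i= 7: P-T = 22 → W
  i= 8: Z-G = 19 → T
  i= 9: O-V = 19 → T
  i=10: G-L = 21 → V
  i=11: F-J = 22 → W
  i=12: E-L = 19 → T
  i=13: X-E = 19 → T
  i=14: W-B = 21 → V
  i=15: M-Q = 22 → W
  i=16: V-C = 19 → T
  i=17: A-H = 19 → T
  i=18: O-T = 21 → V
  i=19: V-Z = 22 → W
  shifts repeat with period 4: TTVW

TTVW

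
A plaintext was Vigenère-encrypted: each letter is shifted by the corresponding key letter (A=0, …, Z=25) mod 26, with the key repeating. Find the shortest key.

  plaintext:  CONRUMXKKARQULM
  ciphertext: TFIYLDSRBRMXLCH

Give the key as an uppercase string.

RRVH

  i= 0: T-C = 17 → R
  i= 1: F-O = 17 → R
  i= 2: I-N = 21 → V
  i= 3: Y-R =  7 → H
  i= 4: L-U = 17 → R
  i= 5: D-M = 17 → R
  i= 6: S-X = 21 → V
  i= 7: R-K =  7 → H
  i= 8: B-K = 17 → R
  i= 9: R-A = 17 → R
  i=10: M-R = 21 → V
  i=11: X-Q =  7 → H
  i=12: L-U = 17 → R
  i=13: C-L = 17 → R
  i=14: H-M = 21 → V
  shifts repeat with period 4: RRVH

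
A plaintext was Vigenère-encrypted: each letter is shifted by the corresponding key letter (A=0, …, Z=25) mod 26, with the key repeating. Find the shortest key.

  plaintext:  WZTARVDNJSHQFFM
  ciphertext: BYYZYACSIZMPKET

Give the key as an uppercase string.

FZFZH

  i= 0: B-W =  5 → F
  i= 1: Y-Z = 25 → Z
  i= 2: Y-T =  5 → F
  i= 3: Z-A = 25 → Z
  i= 4: Y-R =  7 → H
  i= 5: A-V =  5 → F
  i= 6: C-D = 25 → Z
  i= 7: S-N =  5 → F
  i= 8: I-J = 25 → Z
  i= 9: Z-S =  7 → H
  i=10: M-H =  5 → F
  i=11: P-Q = 25 → Z
  i=12: K-F =  5 → F
  i=13: E-F = 25 → Z
  i=14: T-M =  7 → H
  shifts repeat with period 5: FZFZH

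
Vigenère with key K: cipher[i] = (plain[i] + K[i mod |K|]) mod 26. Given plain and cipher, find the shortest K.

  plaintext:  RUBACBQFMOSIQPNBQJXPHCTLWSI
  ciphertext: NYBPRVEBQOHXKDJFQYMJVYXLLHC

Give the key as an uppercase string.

  i= 0: N-R = 22 → W
  i= 1: Y-U =  4 → E
  i= 2: B-B =  0 → A
  i= 3: P-A = 15 → P
  i= 4: R-C = 15 → P
  i= 5: V-B = 20 → U
  i= 6: E-Q = 14 → O
  i= 7: B-F = 22 → W
  i= 8: Q-M =  4 → E
  i= 9: O-O =  0 → A
  i=10: H-S = 15 → P
  i=11: X-I = 15 → P
  i=12: K-Q = 20 → U
  i=13: D-P = 14 → O
  i=14: J-N = 22 → W
  i=15: F-B =  4 → E
  i=16: Q-Q =  0 → A
  i=17: Y-J = 15 → P
  i=18: M-X = 15 → P
  i=19: J-P = 20 → U
  i=20: V-H = 14 → O
  i=21: Y-C = 22 → W
  i=22: X-T =  4 → E
  i=23: L-L =  0 → A
  i=24: L-W = 15 → P
  i=25: H-S = 15 → P
  i=26: C-I = 20 → U
  shifts repeat with period 7: WEAPPUO

WEAPPUO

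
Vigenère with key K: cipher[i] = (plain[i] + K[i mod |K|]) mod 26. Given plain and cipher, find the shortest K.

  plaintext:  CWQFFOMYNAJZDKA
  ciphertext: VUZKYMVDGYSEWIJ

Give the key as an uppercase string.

  i= 0: V-C = 19 → T
  i= 1: U-W = 24 → Y
  i= 2: Z-Q =  9 → J
  i= 3: K-F =  5 → F
  i= 4: Y-F = 19 → T
  i= 5: M-O = 24 → Y
  i= 6: V-M =  9 → J
  i= 7: D-Y =  5 → F
  i= 8: G-N = 19 → T
  i= 9: Y-A = 24 → Y
  i=10: S-J =  9 → J
  i=11: E-Z =  5 → F
  i=12: W-D = 19 → T
  i=13: I-K = 24 → Y
  i=14: J-A =  9 → J
  shifts repeat with period 4: TYJF

TYJF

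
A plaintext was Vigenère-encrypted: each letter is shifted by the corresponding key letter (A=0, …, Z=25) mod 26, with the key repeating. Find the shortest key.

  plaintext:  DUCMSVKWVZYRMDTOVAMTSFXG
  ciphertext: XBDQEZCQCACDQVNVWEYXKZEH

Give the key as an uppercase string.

UHBEMES

  i= 0: X-D = 20 → U
  i= 1: B-U =  7 → H
  i= 2: D-C =  1 → B
  i= 3: Q-M =  4 → E
  i= 4: E-S = 12 → M
  i= 5: Z-V =  4 → E
  i= 6: C-K = 18 → S
  i= 7: Q-W = 20 → U
  i= 8: C-V =  7 → H
  i= 9: A-Z =  1 → B
  i=10: C-Y =  4 → E
  i=11: D-R = 12 → M
  i=12: Q-M =  4 → E
  i=13: V-D = 18 → S
  i=14: N-T = 20 → U
  i=15: V-O =  7 → H
  i=16: W-V =  1 → B
  i=17: E-A =  4 → E
  i=18: Y-M = 12 → M
  i=19: X-T =  4 → E
  i=20: K-S = 18 → S
  i=21: Z-F = 20 → U
  i=22: E-X =  7 → H
  i=23: H-G =  1 → B
  shifts repeat with period 7: UHBEMES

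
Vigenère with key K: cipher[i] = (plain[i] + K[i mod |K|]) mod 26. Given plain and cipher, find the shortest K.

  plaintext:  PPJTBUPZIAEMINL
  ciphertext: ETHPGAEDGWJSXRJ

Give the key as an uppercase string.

  i= 0: E-P = 15 → P
  i= 1: T-P =  4 → E
  i= 2: H-J = 24 → Y
  i= 3: P-T = 22 → W
  i= 4: G-B =  5 → F
  i= 5: A-U =  6 → G
  i= 6: E-P = 15 → P
  i= 7: D-Z =  4 → E
  i= 8: G-I = 24 → Y
  i= 9: W-A = 22 → W
  i=10: J-E =  5 → F
  i=11: S-M =  6 → G
  i=12: X-I = 15 → P
  i=13: R-N =  4 → E
  i=14: J-L = 24 → Y
  shifts repeat with period 6: PEYWFG

PEYWFG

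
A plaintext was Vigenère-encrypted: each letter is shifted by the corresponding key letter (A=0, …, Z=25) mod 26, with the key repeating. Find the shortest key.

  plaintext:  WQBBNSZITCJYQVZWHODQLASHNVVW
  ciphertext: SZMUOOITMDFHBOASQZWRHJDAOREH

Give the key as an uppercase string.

  i= 0: S-W = 22 → W
  i= 1: Z-Q =  9 → J
  i= 2: M-B = 11 → L
  i= 3: U-B = 19 → T
  i= 4: O-N =  1 → B
  i= 5: O-S = 22 → W
  i= 6: I-Z =  9 → J
  i= 7: T-I = 11 → L
  i= 8: M-T = 19 → T
  i= 9: D-C =  1 → B
  i=10: F-J = 22 → W
  i=11: H-Y =  9 → J
  i=12: B-Q = 11 → L
  i=13: O-V = 19 → T
  i=14: A-Z =  1 → B
  i=15: S-W = 22 → W
  i=16: Q-H =  9 → J
  i=17: Z-O = 11 → L
  i=18: W-D = 19 → T
  i=19: R-Q =  1 → B
  i=20: H-L = 22 → W
  i=21: J-A =  9 → J
  i=22: D-S = 11 → L
  i=23: A-H = 19 → T
  i=24: O-N =  1 → B
  i=25: R-V = 22 → W
  i=26: E-V =  9 → J
  i=27: H-W = 11 → L
  shifts repeat with period 5: WJLTB

WJLTB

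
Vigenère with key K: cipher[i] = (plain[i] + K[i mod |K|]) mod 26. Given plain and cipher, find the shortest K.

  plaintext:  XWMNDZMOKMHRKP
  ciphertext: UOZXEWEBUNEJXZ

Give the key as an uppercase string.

XSNKB

  i= 0: U-X = 23 → X
  i= 1: O-W = 18 → S
  i= 2: Z-M = 13 → N
  i= 3: X-N = 10 → K
  i= 4: E-D =  1 → B
  i= 5: W-Z = 23 → X
  i= 6: E-M = 18 → S
  i= 7: B-O = 13 → N
  i= 8: U-K = 10 → K
  i= 9: N-M =  1 → B
  i=10: E-H = 23 → X
  i=11: J-R = 18 → S
  i=12: X-K = 13 → N
  i=13: Z-P = 10 → K
  shifts repeat with period 5: XSNKB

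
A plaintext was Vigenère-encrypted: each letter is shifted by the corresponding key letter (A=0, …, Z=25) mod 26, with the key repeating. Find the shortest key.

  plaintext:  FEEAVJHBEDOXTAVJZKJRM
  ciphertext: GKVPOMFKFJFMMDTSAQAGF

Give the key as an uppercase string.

BGRPTDYJ

  i= 0: G-F =  1 → B
  i= 1: K-E =  6 → G
  i= 2: V-E = 17 → R
  i= 3: P-A = 15 → P
  i= 4: O-V = 19 → T
  i= 5: M-J =  3 → D
  i= 6: F-H = 24 → Y
  i= 7: K-B =  9 → J
  i= 8: F-E =  1 → B
  i= 9: J-D =  6 → G
  i=10: F-O = 17 → R
  i=11: M-X = 15 → P
  i=12: M-T = 19 → T
  i=13: D-A =  3 → D
  i=14: T-V = 24 → Y
  i=15: S-J =  9 → J
  i=16: A-Z =  1 → B
  i=17: Q-K =  6 → G
  i=18: A-J = 17 → R
  i=19: G-R = 15 → P
  i=20: F-M = 19 → T
  shifts repeat with period 8: BGRPTDYJ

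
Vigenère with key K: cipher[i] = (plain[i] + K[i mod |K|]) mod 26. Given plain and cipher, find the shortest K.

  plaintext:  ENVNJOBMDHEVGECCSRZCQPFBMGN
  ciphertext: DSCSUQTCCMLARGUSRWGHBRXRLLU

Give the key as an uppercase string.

ZFHFLCSQ

  i= 0: D-E = 25 → Z
  i= 1: S-N =  5 → F
  i= 2: C-V =  7 → H
  i= 3: S-N =  5 → F
  i= 4: U-J = 11 → L
  i= 5: Q-O =  2 → C
  i= 6: T-B = 18 → S
  i= 7: C-M = 16 → Q
  i= 8: C-D = 25 → Z
  i= 9: M-H =  5 → F
  i=10: L-E =  7 → H
  i=11: A-V =  5 → F
  i=12: R-G = 11 → L
  i=13: G-E =  2 → C
  i=14: U-C = 18 → S
  i=15: S-C = 16 → Q
  i=16: R-S = 25 → Z
  i=17: W-R =  5 → F
  i=18: G-Z =  7 → H
  i=19: H-C =  5 → F
  i=20: B-Q = 11 → L
  i=21: R-P =  2 → C
  i=22: X-F = 18 → S
  i=23: R-B = 16 → Q
  i=24: L-M = 25 → Z
  i=25: L-G =  5 → F
  i=26: U-N =  7 → H
  shifts repeat with period 8: ZFHFLCSQ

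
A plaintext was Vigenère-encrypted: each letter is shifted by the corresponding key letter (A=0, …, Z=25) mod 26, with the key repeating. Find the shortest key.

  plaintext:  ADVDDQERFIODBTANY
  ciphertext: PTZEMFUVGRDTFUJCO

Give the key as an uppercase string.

PQEBJ

  i= 0: P-A = 15 → P
  i= 1: T-D = 16 → Q
  i= 2: Z-V =  4 → E
  i= 3: E-D =  1 → B
  i= 4: M-D =  9 → J
  i= 5: F-Q = 15 → P
  i= 6: U-E = 16 → Q
  i= 7: V-R =  4 → E
  i= 8: G-F =  1 → B
  i= 9: R-I =  9 → J
  i=10: D-O = 15 → P
  i=11: T-D = 16 → Q
  i=12: F-B =  4 → E
  i=13: U-T =  1 → B
  i=14: J-A =  9 → J
  i=15: C-N = 15 → P
  i=16: O-Y = 16 → Q
  shifts repeat with period 5: PQEBJ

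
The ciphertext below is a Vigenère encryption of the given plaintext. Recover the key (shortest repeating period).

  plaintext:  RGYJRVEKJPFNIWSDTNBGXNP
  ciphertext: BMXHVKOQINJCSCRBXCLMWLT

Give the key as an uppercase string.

KGZYEP

  i= 0: B-R = 10 → K
  i= 1: M-G =  6 → G
  i= 2: X-Y = 25 → Z
  i= 3: H-J = 24 → Y
  i= 4: V-R =  4 → E
  i= 5: K-V = 15 → P
  i= 6: O-E = 10 → K
  i= 7: Q-K =  6 → G
  i= 8: I-J = 25 → Z
  i= 9: N-P = 24 → Y
  i=10: J-F =  4 → E
  i=11: C-N = 15 → P
  i=12: S-I = 10 → K
  i=13: C-W =  6 → G
  i=14: R-S = 25 → Z
  i=15: B-D = 24 → Y
  i=16: X-T =  4 → E
  i=17: C-N = 15 → P
  i=18: L-B = 10 → K
  i=19: M-G =  6 → G
  i=20: W-X = 25 → Z
  i=21: L-N = 24 → Y
  i=22: T-P =  4 → E
  shifts repeat with period 6: KGZYEP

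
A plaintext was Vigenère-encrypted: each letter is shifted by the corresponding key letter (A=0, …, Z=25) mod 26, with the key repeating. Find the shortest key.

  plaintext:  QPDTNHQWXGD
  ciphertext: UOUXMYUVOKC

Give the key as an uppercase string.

EZR

  i= 0: U-Q =  4 → E
  i= 1: O-P = 25 → Z
  i= 2: U-D = 17 → R
  i= 3: X-T =  4 → E
  i= 4: M-N = 25 → Z
  i= 5: Y-H = 17 → R
  i= 6: U-Q =  4 → E
  i= 7: V-W = 25 → Z
  i= 8: O-X = 17 → R
  i= 9: K-G =  4 → E
  i=10: C-D = 25 → Z
  shifts repeat with period 3: EZR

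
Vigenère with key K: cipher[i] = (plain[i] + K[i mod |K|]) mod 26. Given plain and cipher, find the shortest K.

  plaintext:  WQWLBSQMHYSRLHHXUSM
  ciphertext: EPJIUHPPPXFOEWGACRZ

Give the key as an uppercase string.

  i= 0: E-W =  8 → I
  i= 1: P-Q = 25 → Z
  i= 2: J-W = 13 → N
  i= 3: I-L = 23 → X
  i= 4: U-B = 19 → T
  i= 5: H-S = 15 → P
  i= 6: P-Q = 25 → Z
  i= 7: P-M =  3 → D
  i= 8: P-H =  8 → I
  i= 9: X-Y = 25 → Z
  i=10: F-S = 13 → N
  i=11: O-R = 23 → X
  i=12: E-L = 19 → T
  i=13: W-H = 15 → P
  i=14: G-H = 25 → Z
  i=15: A-X =  3 → D
  i=16: C-U =  8 → I
  i=17: R-S = 25 → Z
  i=18: Z-M = 13 → N
  shifts repeat with period 8: IZNXTPZD

IZNXTPZD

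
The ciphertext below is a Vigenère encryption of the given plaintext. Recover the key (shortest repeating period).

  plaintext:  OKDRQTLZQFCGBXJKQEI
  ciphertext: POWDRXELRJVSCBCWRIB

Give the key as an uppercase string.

BETM

  i= 0: P-O =  1 → B
  i= 1: O-K =  4 → E
  i= 2: W-D = 19 → T
  i= 3: D-R = 12 → M
  i= 4: R-Q =  1 → B
  i= 5: X-T =  4 → E
  i= 6: E-L = 19 → T
  i= 7: L-Z = 12 → M
  i= 8: R-Q =  1 → B
  i= 9: J-F =  4 → E
  i=10: V-C = 19 → T
  i=11: S-G = 12 → M
  i=12: C-B =  1 → B
  i=13: B-X =  4 → E
  i=14: C-J = 19 → T
  i=15: W-K = 12 → M
  i=16: R-Q =  1 → B
  i=17: I-E =  4 → E
  i=18: B-I = 19 → T
  shifts repeat with period 4: BETM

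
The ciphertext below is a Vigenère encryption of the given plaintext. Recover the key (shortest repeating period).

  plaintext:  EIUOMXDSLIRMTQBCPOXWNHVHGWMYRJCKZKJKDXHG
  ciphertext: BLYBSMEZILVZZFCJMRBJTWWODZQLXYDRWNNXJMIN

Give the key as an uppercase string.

XDENGPBH

  i= 0: B-E = 23 → X
  i= 1: L-I =  3 → D
  i= 2: Y-U =  4 → E
  i= 3: B-O = 13 → N
  i= 4: S-M =  6 → G
  i= 5: M-X = 15 → P
  i= 6: E-D =  1 → B
  i= 7: Z-S =  7 → H
  i= 8: I-L = 23 → X
  i= 9: L-I =  3 → D
  i=10: V-R =  4 → E
  i=11: Z-M = 13 → N
  i=12: Z-T =  6 → G
  i=13: F-Q = 15 → P
  i=14: C-B =  1 → B
  i=15: J-C =  7 → H
  i=16: M-P = 23 → X
  i=17: R-O =  3 → D
  i=18: B-X =  4 → E
  i=19: J-W = 13 → N
  i=20: T-N =  6 → G
  i=21: W-H = 15 → P
  i=22: W-V =  1 → B
  i=23: O-H =  7 → H
  i=24: D-G = 23 → X
  i=25: Z-W =  3 → D
  i=26: Q-M =  4 → E
  i=27: L-Y = 13 → N
  i=28: X-R =  6 → G
  i=29: Y-J = 15 → P
  i=30: D-C =  1 → B
  i=31: R-K =  7 → H
  i=32: W-Z = 23 → X
  i=33: N-K =  3 → D
  i=34: N-J =  4 → E
  i=35: X-K = 13 → N
  i=36: J-D =  6 → G
  i=37: M-X = 15 → P
  i=38: I-H =  1 → B
  i=39: N-G =  7 → H
  shifts repeat with period 8: XDENGPBH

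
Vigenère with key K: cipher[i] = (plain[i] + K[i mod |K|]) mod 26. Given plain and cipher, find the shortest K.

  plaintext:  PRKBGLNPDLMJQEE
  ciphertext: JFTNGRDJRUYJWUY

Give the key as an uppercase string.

UOJMAGQ

  i= 0: J-P = 20 → U
  i= 1: F-R = 14 → O
  i= 2: T-K =  9 → J
  i= 3: N-B = 12 → M
  i= 4: G-G =  0 → A
  i= 5: R-L =  6 → G
  i= 6: D-N = 16 → Q
  i= 7: J-P = 20 → U
  i= 8: R-D = 14 → O
  i= 9: U-L =  9 → J
  i=10: Y-M = 12 → M
  i=11: J-J =  0 → A
  i=12: W-Q =  6 → G
  i=13: U-E = 16 → Q
  i=14: Y-E = 20 → U
  shifts repeat with period 7: UOJMAGQ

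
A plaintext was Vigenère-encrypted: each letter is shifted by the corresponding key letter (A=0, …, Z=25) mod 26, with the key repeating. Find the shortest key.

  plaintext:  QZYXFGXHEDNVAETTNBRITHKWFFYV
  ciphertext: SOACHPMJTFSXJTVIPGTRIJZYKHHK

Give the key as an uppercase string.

  i= 0: S-Q =  2 → C
  i= 1: O-Z = 15 → P
  i= 2: A-Y =  2 → C
  i= 3: C-X =  5 → F
  i= 4: H-F =  2 → C
  i= 5: P-G =  9 → J
  i= 6: M-X = 15 → P
  i= 7: J-H =  2 → C
  i= 8: T-E = 15 → P
  i= 9: F-D =  2 → C
  i=10: S-N =  5 → F
  i=11: X-V =  2 → C
  i=12: J-A =  9 → J
  i=13: T-E = 15 → P
  i=14: V-T =  2 → C
  i=15: I-T = 15 → P
  i=16: P-N =  2 → C
  i=17: G-B =  5 → F
  i=18: T-R =  2 → C
  i=19: R-I =  9 → J
  i=20: I-T = 15 → P
  i=21: J-H =  2 → C
  i=22: Z-K = 15 → P
  i=23: Y-W =  2 → C
  i=24: K-F =  5 → F
  i=25: H-F =  2 → C
  i=26: H-Y =  9 → J
  i=27: K-V = 15 → P
  shifts repeat with period 7: CPCFCJP

CPCFCJP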